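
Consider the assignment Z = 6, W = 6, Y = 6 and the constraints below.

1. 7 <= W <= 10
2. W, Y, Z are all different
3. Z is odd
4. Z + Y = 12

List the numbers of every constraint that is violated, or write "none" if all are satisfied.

1. W = 6 is outside [7, 10] — fails.
2. W = Y = 6, not all different — fails.
3. Z = 6 is even — fails.
4. Z + Y = 6 + 6 = 12 — holds.

The assignment fails constraints 1, 2, 3.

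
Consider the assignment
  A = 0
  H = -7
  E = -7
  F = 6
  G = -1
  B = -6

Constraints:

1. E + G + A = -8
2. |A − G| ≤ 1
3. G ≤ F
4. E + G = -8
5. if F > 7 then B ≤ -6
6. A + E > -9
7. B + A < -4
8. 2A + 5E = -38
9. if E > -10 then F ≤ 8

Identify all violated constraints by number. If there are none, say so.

Constraint 8 does not hold.

1. E + G + A = -7 + (-1) + 0 = -8  ✔
2. |0 − (-1)| = 1; 1 ≤ 1  ✔
3. G = -1, F = 6; -1 ≤ 6  ✔
4. E + G = -7 + (-1) = -8  ✔
5. F = 6, not > 7; antecedent false, conditional vacuously true  ✔
6. A + E = 0 + (-7) = -7; -7 > -9  ✔
7. B + A = -6 + 0 = -6; -6 < -4  ✔
8. 2A + 5E = 2(0) + 5(-7) = -35, not -38  ✘
9. E = -7 > -10, so we need F ≤ 8; F = 6 ≤ 8  ✔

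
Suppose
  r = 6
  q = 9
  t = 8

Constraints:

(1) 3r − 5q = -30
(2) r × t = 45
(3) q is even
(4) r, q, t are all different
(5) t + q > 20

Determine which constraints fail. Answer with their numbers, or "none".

(1) 3r − 5q = 3(6) − 5(9) = -27, not -30 — does not hold.
(2) r × t = 6 × 8 = 48, not 45 — does not hold.
(3) q = 9 is odd — does not hold.
(4) values 6, 9, 8 are pairwise distinct — holds.
(5) t + q = 8 + 9 = 17; 17 ≤ 20, bound 20 not met — does not hold.

The assignment fails constraints 1, 2, 3, and 5.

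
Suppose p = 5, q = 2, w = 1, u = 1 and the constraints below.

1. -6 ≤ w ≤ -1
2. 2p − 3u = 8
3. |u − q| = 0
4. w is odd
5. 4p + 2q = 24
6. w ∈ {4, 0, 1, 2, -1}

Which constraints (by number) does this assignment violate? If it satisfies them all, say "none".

1. w = 1 is outside [-6, -1]  fails
2. 2p − 3u = 2(5) − 3(1) = 7, not 8  fails
3. |1 − 2| = 1, not 0  fails
4. w = 1 is odd  holds
5. 4p + 2q = 4(5) + 2(2) = 24  holds
6. w = 1 is in {4, 0, 1, 2, -1}  holds

Constraints 1, 2, 3 do not hold.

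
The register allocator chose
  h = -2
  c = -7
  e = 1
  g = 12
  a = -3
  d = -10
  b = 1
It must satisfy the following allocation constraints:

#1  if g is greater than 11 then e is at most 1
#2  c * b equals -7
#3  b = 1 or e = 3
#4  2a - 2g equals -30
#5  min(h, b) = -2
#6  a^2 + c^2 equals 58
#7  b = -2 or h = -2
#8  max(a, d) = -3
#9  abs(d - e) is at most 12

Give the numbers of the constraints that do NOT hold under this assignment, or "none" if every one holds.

All constraints are satisfied.

#1 g = 12 > 11, so we need e ≤ 1; e = 1 ≤ 1 — holds.
#2 c * b = -7 * 1 = -7 — holds.
#3 b = 1 = 1 (first disjunct) — holds.
#4 2a - 2g = 2(-3) - 2(12) = -30 — holds.
#5 min(-2, 1) = -2 — holds.
#6 a^2 + c^2 = (-3)^2 + (-7)^2 = 9 + 49 = 58 — holds.
#7 b = 1 ≠ -2, but h = -2 = -2 (second disjunct) — holds.
#8 max(-3, -10) = -3 — holds.
#9 abs(-10 - 1) = 11; 11 ≤ 12 — holds.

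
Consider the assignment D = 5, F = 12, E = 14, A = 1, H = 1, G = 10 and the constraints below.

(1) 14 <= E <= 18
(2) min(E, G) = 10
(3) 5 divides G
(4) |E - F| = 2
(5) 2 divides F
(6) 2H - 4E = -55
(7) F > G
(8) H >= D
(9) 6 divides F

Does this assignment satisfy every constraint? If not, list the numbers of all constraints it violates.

Constraints 6, 8 are violated.

(1) E = 14 lies in [14, 18] — satisfied.
(2) min(14, 10) = 10 — satisfied.
(3) 10 / 5 = 2, so 5 divides 10 — satisfied.
(4) |14 - 12| = 2 — satisfied.
(5) 12 / 2 = 6, so 2 divides 12 — satisfied.
(6) 2H - 4E = 2(1) - 4(14) = -54, not -55 — violated.
(7) F = 12, G = 10; 12 > 10 — satisfied.
(8) H = 1, D = 5; 1 < 5 (want ≥) — violated.
(9) 12 / 6 = 2, so 6 divides 12 — satisfied.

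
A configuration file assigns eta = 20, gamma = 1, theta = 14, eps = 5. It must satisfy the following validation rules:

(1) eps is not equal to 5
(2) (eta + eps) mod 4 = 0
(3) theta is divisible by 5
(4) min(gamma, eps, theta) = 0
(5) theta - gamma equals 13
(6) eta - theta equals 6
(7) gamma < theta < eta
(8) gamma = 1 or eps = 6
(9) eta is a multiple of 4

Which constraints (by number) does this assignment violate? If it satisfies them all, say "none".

(1) eps = 5, but 5 is required to differ  ✘
(2) eta + eps = 25; 25 mod 4 = 1, not 0  ✘
(3) 14 = 5*2 + 4, so 5 does not divide 14  ✘
(4) min(1, 5, 14) = 1, not 0  ✘
(5) theta - gamma = 14 - 1 = 13  ✔
(6) eta - theta = 20 - 14 = 6  ✔
(7) values 1 < 14 < 20  ✔
(8) gamma = 1 = 1 (first disjunct)  ✔
(9) 20 / 4 = 5, so 4 divides 20  ✔

Constraints 1, 2, 3, and 4 do not hold.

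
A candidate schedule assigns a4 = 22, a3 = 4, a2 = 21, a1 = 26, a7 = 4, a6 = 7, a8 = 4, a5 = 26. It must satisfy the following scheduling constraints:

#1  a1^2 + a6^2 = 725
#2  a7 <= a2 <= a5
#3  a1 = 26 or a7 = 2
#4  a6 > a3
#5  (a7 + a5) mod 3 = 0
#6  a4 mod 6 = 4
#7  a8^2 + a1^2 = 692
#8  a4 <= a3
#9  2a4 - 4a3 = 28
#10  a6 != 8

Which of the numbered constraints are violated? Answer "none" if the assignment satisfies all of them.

#1 a1^2 + a6^2 = 26^2 + 7^2 = 676 + 49 = 725  ✓
#2 values 4 <= 21 <= 26  ✓
#3 a1 = 26 = 26 (first disjunct)  ✓
#4 a6 = 7, a3 = 4; 7 > 4  ✓
#5 a7 + a5 = 30; 30 mod 3 = 0  ✓
#6 22 mod 6 = 4  ✓
#7 a8^2 + a1^2 = 4^2 + 26^2 = 16 + 676 = 692  ✓
#8 a4 = 22, a3 = 4; 22 > 4 (want ≤)  ✗
#9 2a4 - 4a3 = 2(22) - 4(4) = 28  ✓
#10 a6 = 7, and 7 ≠ 8  ✓

The assignment fails constraint 8.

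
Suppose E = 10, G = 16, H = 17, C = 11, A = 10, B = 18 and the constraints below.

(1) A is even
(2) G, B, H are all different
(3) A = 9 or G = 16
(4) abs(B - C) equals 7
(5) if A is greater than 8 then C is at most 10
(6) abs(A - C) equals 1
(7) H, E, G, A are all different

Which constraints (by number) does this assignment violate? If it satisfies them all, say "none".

(1) A = 10 is even  holds
(2) values 16, 18, 17 are pairwise distinct  holds
(3) A = 10 ≠ 9, but G = 16 = 16 (second disjunct)  holds
(4) abs(18 - 11) = 7  holds
(5) A = 10 > 8, so we need C ≤ 10; but C = 11 > 10  fails
(6) abs(10 - 11) = 1  holds
(7) E = A = 10, not all different  fails

The assignment fails constraints 5 and 7.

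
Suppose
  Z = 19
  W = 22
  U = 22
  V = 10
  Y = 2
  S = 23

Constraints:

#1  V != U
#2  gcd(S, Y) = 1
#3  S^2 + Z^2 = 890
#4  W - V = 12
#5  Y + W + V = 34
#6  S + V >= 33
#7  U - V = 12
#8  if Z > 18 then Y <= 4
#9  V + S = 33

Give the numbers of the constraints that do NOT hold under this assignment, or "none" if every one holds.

None — every constraint holds.

#1 V = 10, U = 22; distinct  holds
#2 gcd(23, 2) = 1  holds
#3 S^2 + Z^2 = 23^2 + 19^2 = 529 + 361 = 890  holds
#4 W - V = 22 - 10 = 12  holds
#5 Y + W + V = 2 + 22 + 10 = 34  holds
#6 S + V = 23 + 10 = 33; 33 ≥ 33  holds
#7 U - V = 22 - 10 = 12  holds
#8 Z = 19 > 18, so we need Y ≤ 4; Y = 2 ≤ 4  holds
#9 V + S = 10 + 23 = 33  holds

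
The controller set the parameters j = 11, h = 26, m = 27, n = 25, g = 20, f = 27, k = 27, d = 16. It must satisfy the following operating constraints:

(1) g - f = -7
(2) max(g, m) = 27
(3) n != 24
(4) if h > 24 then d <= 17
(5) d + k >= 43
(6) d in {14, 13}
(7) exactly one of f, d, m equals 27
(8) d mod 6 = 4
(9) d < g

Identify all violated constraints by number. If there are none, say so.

(1) g - f = 20 - 27 = -7  ✓
(2) max(20, 27) = 27  ✓
(3) n = 25, and 25 ≠ 24  ✓
(4) h = 26 > 24, so we need d ≤ 17; d = 16 ≤ 17  ✓
(5) d + k = 16 + 27 = 43; 43 ≥ 43  ✓
(6) d = 16 is not in {14, 13}  ✗
(7) f=27, d=16, m=27; 2 of them equal 27, not exactly one  ✗
(8) 16 mod 6 = 4  ✓
(9) d = 16, g = 20; 16 < 20  ✓

No — constraints 6 and 7 are not satisfied.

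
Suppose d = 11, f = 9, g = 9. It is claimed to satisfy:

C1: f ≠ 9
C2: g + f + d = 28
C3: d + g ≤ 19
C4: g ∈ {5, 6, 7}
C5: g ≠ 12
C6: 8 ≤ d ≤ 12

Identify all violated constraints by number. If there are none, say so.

C1: f = 9, but 9 is required to differ — does not hold.
C2: g + f + d = 9 + 9 + 11 = 29, not 28 — does not hold.
C3: d + g = 11 + 9 = 20; 20 > 19, bound 19 not met — does not hold.
C4: g = 9 is not in {5, 6, 7} — does not hold.
C5: g = 9, and 9 ≠ 12 — holds.
C6: d = 11 lies in [8, 12] — holds.

The assignment fails constraints 1, 2, 3, 4.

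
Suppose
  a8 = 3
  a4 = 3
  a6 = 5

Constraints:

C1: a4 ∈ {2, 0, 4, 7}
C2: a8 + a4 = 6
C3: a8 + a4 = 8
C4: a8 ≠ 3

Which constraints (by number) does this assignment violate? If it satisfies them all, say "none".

The assignment fails constraints 1, 3, and 4.

C1: a4 = 3 is not in {2, 0, 4, 7}  fails
C2: a8 + a4 = 3 + 3 = 6  holds
C3: a8 + a4 = 3 + 3 = 6, not 8  fails
C4: a8 = 3, but 3 is required to differ  fails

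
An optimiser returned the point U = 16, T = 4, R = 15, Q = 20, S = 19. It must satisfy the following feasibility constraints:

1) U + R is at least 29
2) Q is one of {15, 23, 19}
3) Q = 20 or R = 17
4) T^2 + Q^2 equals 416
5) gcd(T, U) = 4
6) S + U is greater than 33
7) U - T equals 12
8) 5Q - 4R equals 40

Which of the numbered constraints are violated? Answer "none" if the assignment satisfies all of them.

1) U + R = 16 + 15 = 31; 31 ≥ 29 — holds.
2) Q = 20 is not in {15, 23, 19} — does not hold.
3) Q = 20 = 20 (first disjunct) — holds.
4) T^2 + Q^2 = 4^2 + 20^2 = 16 + 400 = 416 — holds.
5) gcd(4, 16) = 4 — holds.
6) S + U = 19 + 16 = 35; 35 > 33 — holds.
7) U - T = 16 - 4 = 12 — holds.
8) 5Q - 4R = 5(20) - 4(15) = 40 — holds.

Constraint 2 is violated.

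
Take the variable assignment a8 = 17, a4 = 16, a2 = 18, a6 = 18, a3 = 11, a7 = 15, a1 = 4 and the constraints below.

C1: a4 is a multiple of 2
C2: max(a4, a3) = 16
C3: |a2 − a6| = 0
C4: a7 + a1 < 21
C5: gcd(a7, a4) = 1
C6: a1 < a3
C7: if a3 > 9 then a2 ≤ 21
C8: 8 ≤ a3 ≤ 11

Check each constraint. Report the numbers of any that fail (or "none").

The assignment satisfies every constraint.

C1: 16 / 2 = 8, so 2 divides 16 — holds.
C2: max(16, 11) = 16 — holds.
C3: |18 − 18| = 0 — holds.
C4: a7 + a1 = 15 + 4 = 19; 19 < 21 — holds.
C5: gcd(15, 16) = 1 — holds.
C6: a1 = 4, a3 = 11; 4 < 11 — holds.
C7: a3 = 11 > 9, so we need a2 ≤ 21; a2 = 18 ≤ 21 — holds.
C8: a3 = 11 lies in [8, 11] — holds.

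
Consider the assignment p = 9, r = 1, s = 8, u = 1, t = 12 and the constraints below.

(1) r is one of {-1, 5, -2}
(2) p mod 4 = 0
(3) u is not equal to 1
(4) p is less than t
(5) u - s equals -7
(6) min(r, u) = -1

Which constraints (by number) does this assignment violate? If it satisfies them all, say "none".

Constraints 1, 2, 3, and 6 are violated.

(1) r = 1 is not in {-1, 5, -2} — does not hold.
(2) 9 mod 4 = 1, not 0 — does not hold.
(3) u = 1, but 1 is required to differ — does not hold.
(4) p = 9, t = 12; 9 < 12 — holds.
(5) u - s = 1 - 8 = -7 — holds.
(6) min(1, 1) = 1, not -1 — does not hold.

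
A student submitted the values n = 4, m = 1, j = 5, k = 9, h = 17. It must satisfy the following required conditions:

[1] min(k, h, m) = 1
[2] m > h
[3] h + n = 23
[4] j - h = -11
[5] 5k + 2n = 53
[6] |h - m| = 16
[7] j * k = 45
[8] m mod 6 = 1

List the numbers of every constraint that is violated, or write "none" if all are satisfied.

Constraints 2, 3, and 4 are violated.

[1] min(9, 17, 1) = 1  OK
[2] m = 1, h = 17; 1 ≤ 17 (want >)  FAIL
[3] h + n = 17 + 4 = 21, not 23  FAIL
[4] j - h = 5 - 17 = -12, not -11  FAIL
[5] 5k + 2n = 5(9) + 2(4) = 53  OK
[6] |17 - 1| = 16  OK
[7] j * k = 5 * 9 = 45  OK
[8] 1 mod 6 = 1  OK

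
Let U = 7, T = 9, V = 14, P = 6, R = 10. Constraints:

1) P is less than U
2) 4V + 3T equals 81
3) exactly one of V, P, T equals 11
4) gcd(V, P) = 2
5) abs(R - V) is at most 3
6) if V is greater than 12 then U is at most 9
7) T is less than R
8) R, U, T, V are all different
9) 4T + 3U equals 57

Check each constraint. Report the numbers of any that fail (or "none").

1) P = 6, U = 7; 6 < 7  OK
2) 4V + 3T = 4(14) + 3(9) = 83, not 81  FAIL
3) V=14, P=6, T=9; 0 of them equal 11, not exactly one  FAIL
4) gcd(14, 6) = 2  OK
5) abs(10 - 14) = 4; 4 > 3, exceeds bound 3  FAIL
6) V = 14 > 12, so we need U ≤ 9; U = 7 ≤ 9  OK
7) T = 9, R = 10; 9 < 10  OK
8) values 10, 7, 9, 14 are pairwise distinct  OK
9) 4T + 3U = 4(9) + 3(7) = 57  OK

Constraints 2, 3, 5 do not hold.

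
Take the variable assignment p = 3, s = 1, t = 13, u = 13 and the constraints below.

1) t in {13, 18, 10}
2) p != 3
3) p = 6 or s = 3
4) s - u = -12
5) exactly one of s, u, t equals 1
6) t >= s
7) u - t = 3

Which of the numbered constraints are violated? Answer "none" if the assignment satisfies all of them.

1) t = 13 is in {13, 18, 10} — holds.
2) p = 3, but 3 is required to differ — fails.
3) p = 3 ≠ 6 and s = 1 ≠ 3; both disjuncts false — fails.
4) s - u = 1 - 13 = -12 — holds.
5) s=1, u=13, t=13; 1 of them equals 1 — holds.
6) t = 13, s = 1; 13 ≥ 1 — holds.
7) u - t = 13 - 13 = 0, not 3 — fails.

Constraints 2, 3, and 7 do not hold.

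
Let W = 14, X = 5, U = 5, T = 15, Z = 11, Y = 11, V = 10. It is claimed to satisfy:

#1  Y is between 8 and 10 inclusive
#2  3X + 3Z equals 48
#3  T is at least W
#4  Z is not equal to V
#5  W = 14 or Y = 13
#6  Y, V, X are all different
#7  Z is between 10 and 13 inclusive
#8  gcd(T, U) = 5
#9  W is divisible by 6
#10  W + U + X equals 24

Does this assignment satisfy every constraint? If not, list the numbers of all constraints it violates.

#1 Y = 11 is outside [8, 10] — violated.
#2 3X + 3Z = 3(5) + 3(11) = 48 — satisfied.
#3 T = 15, W = 14; 15 ≥ 14 — satisfied.
#4 Z = 11, V = 10; distinct — satisfied.
#5 W = 14 = 14 (first disjunct) — satisfied.
#6 values 11, 10, 5 are pairwise distinct — satisfied.
#7 Z = 11 lies in [10, 13] — satisfied.
#8 gcd(15, 5) = 5 — satisfied.
#9 14 = 6*2 + 2, so 6 does not divide 14 — violated.
#10 W + U + X = 14 + 5 + 5 = 24 — satisfied.

The assignment fails constraints 1 and 9.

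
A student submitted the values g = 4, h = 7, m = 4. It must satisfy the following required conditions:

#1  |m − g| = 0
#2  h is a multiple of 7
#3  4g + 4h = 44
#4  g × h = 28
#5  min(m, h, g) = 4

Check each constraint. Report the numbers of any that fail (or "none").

#1 |4 − 4| = 0  yes
#2 7 / 7 = 1, so 7 divides 7  yes
#3 4g + 4h = 4(4) + 4(7) = 44  yes
#4 g × h = 4 × 7 = 28  yes
#5 min(4, 7, 4) = 4  yes

No violations.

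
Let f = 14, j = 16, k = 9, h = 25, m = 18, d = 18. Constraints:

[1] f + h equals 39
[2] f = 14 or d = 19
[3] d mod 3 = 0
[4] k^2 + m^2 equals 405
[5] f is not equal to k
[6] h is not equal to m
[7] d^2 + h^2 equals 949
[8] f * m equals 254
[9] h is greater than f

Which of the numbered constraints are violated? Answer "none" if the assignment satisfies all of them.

[1] f + h = 14 + 25 = 39  ✓
[2] f = 14 = 14 (first disjunct)  ✓
[3] 18 mod 3 = 0  ✓
[4] k^2 + m^2 = 9^2 + 18^2 = 81 + 324 = 405  ✓
[5] f = 14, k = 9; distinct  ✓
[6] h = 25, m = 18; distinct  ✓
[7] d^2 + h^2 = 18^2 + 25^2 = 324 + 625 = 949  ✓
[8] f * m = 14 * 18 = 252, not 254  ✗
[9] h = 25, f = 14; 25 > 14  ✓

No — constraint 8 is not satisfied.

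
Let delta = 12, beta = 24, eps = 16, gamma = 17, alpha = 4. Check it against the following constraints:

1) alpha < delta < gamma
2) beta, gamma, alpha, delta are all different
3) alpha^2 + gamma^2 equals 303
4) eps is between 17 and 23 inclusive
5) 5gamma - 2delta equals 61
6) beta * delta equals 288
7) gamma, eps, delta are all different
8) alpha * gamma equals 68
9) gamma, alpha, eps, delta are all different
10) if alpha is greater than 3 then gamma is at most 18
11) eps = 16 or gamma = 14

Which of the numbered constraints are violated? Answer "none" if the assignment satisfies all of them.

Constraints 3 and 4 do not hold.

1) values 4 < 12 < 17 — holds.
2) values 24, 17, 4, 12 are pairwise distinct — holds.
3) alpha^2 + gamma^2 = 4^2 + 17^2 = 16 + 289 = 305, not 303 — does not hold.
4) eps = 16 is outside [17, 23] — does not hold.
5) 5gamma - 2delta = 5(17) - 2(12) = 61 — holds.
6) beta * delta = 24 * 12 = 288 — holds.
7) values 17, 16, 12 are pairwise distinct — holds.
8) alpha * gamma = 4 * 17 = 68 — holds.
9) values 17, 4, 16, 12 are pairwise distinct — holds.
10) alpha = 4 > 3, so we need gamma ≤ 18; gamma = 17 ≤ 18 — holds.
11) eps = 16 = 16 (first disjunct) — holds.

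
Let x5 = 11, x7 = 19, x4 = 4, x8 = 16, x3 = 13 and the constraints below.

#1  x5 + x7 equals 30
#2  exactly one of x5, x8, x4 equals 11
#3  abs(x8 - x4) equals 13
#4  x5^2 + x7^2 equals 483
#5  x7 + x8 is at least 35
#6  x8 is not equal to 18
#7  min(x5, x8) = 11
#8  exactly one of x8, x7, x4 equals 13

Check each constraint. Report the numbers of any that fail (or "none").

#1 x5 + x7 = 11 + 19 = 30 — holds.
#2 x5=11, x8=16, x4=4; 1 of them equals 11 — holds.
#3 abs(16 - 4) = 12, not 13 — does not hold.
#4 x5^2 + x7^2 = 11^2 + 19^2 = 121 + 361 = 482, not 483 — does not hold.
#5 x7 + x8 = 19 + 16 = 35; 35 ≥ 35 — holds.
#6 x8 = 16, and 16 ≠ 18 — holds.
#7 min(11, 16) = 11 — holds.
#8 x8=16, x7=19, x4=4; 0 of them equal 13, not exactly one — does not hold.

The assignment fails constraints 3, 4, 8.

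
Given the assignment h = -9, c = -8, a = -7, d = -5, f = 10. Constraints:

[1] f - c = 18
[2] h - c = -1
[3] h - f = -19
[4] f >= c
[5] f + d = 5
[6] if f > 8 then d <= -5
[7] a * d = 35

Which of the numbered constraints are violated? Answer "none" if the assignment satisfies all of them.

None — every constraint holds.

[1] f - c = 10 - (-8) = 18 — holds.
[2] h - c = -9 - (-8) = -1 — holds.
[3] h - f = -9 - 10 = -19 — holds.
[4] f = 10, c = -8; 10 ≥ -8 — holds.
[5] f + d = 10 + (-5) = 5 — holds.
[6] f = 10 > 8, so we need d ≤ -5; d = -5 ≤ -5 — holds.
[7] a * d = -7 * (-5) = 35 — holds.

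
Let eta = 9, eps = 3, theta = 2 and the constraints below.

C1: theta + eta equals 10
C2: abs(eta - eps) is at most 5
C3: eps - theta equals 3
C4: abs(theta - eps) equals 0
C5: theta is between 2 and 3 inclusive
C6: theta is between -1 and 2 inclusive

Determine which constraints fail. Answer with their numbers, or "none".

C1: theta + eta = 2 + 9 = 11, not 10  ✗
C2: abs(9 - 3) = 6; 6 > 5, exceeds bound 5  ✗
C3: eps - theta = 3 - 2 = 1, not 3  ✗
C4: abs(2 - 3) = 1, not 0  ✗
C5: theta = 2 lies in [2, 3]  ✓
C6: theta = 2 lies in [-1, 2]  ✓

Violated: 1, 2, 3, and 4.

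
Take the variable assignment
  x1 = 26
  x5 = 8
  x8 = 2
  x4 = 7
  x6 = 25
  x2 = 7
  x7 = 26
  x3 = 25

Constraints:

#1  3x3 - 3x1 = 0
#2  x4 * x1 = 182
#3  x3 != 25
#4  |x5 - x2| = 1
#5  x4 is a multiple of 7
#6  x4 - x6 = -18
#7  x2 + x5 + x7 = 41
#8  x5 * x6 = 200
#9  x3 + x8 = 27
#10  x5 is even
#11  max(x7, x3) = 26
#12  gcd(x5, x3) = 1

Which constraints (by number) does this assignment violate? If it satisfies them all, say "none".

#1 3x3 - 3x1 = 3(25) - 3(26) = -3, not 0 — fails.
#2 x4 * x1 = 7 * 26 = 182 — holds.
#3 x3 = 25, but 25 is required to differ — fails.
#4 |8 - 7| = 1 — holds.
#5 7 / 7 = 1, so 7 divides 7 — holds.
#6 x4 - x6 = 7 - 25 = -18 — holds.
#7 x2 + x5 + x7 = 7 + 8 + 26 = 41 — holds.
#8 x5 * x6 = 8 * 25 = 200 — holds.
#9 x3 + x8 = 25 + 2 = 27 — holds.
#10 x5 = 8 is even — holds.
#11 max(26, 25) = 26 — holds.
#12 gcd(8, 25) = 1 — holds.

Violated: 1, 3.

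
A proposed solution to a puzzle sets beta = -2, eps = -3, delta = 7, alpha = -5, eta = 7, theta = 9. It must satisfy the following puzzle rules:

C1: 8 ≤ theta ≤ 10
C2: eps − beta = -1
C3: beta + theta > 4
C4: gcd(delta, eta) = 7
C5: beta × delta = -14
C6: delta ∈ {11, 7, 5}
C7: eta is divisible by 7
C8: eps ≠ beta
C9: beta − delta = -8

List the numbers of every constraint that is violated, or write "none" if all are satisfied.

No — constraint 9 is not satisfied.

C1: theta = 9 lies in [8, 10] — satisfied.
C2: eps − beta = -3 − (-2) = -1 — satisfied.
C3: beta + theta = -2 + 9 = 7; 7 > 4 — satisfied.
C4: gcd(7, 7) = 7 — satisfied.
C5: beta × delta = -2 × 7 = -14 — satisfied.
C6: delta = 7 is in {11, 7, 5} — satisfied.
C7: 7 / 7 = 1, so 7 divides 7 — satisfied.
C8: eps = -3, beta = -2; distinct — satisfied.
C9: beta − delta = -2 − 7 = -9, not -8 — violated.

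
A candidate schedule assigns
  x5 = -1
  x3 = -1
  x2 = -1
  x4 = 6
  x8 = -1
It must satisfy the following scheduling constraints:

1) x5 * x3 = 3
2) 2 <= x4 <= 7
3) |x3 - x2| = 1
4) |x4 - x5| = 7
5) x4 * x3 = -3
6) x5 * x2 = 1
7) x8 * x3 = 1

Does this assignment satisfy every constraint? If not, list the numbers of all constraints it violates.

1) x5 * x3 = -1 * (-1) = 1, not 3 — violated.
2) x4 = 6 lies in [2, 7] — satisfied.
3) |-1 - (-1)| = 0, not 1 — violated.
4) |6 - (-1)| = 7 — satisfied.
5) x4 * x3 = 6 * (-1) = -6, not -3 — violated.
6) x5 * x2 = -1 * (-1) = 1 — satisfied.
7) x8 * x3 = -1 * (-1) = 1 — satisfied.

Violated: 1, 3, and 5.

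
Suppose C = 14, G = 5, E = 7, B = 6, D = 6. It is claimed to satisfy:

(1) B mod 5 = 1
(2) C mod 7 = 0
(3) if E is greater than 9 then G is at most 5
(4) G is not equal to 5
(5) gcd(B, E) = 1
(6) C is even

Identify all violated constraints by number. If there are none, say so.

(1) 6 mod 5 = 1 — holds.
(2) 14 mod 7 = 0 — holds.
(3) E = 7, not > 9; antecedent false, conditional vacuously true — holds.
(4) G = 5, but 5 is required to differ — fails.
(5) gcd(6, 7) = 1 — holds.
(6) C = 14 is even — holds.

No — constraint 4 is not satisfied.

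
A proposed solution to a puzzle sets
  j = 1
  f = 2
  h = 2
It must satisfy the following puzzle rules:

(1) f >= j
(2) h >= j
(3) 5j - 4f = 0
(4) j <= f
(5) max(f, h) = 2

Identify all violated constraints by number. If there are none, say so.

(1) f = 2, j = 1; 2 ≥ 1 — holds.
(2) h = 2, j = 1; 2 ≥ 1 — holds.
(3) 5j - 4f = 5(1) - 4(2) = -3, not 0 — does not hold.
(4) j = 1, f = 2; 1 ≤ 2 — holds.
(5) max(2, 2) = 2 — holds.

No — constraint 3 is not satisfied.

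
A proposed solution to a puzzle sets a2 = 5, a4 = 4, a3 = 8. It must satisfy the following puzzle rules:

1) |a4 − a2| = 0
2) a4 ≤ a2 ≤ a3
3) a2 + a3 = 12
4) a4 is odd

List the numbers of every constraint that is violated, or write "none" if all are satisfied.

The assignment fails constraints 1, 3, 4.

1) |4 − 5| = 1, not 0  no
2) values 4 ≤ 5 ≤ 8  yes
3) a2 + a3 = 5 + 8 = 13, not 12  no
4) a4 = 4 is even  no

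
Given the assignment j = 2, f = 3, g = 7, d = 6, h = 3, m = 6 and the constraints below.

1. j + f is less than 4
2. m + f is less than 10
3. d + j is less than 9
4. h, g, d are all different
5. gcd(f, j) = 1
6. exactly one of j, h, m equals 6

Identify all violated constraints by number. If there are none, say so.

Violated: 1.

1. j + f = 2 + 3 = 5; 5 ≥ 4, bound 4 not met — violated.
2. m + f = 6 + 3 = 9; 9 < 10 — OK.
3. d + j = 6 + 2 = 8; 8 < 9 — OK.
4. values 3, 7, 6 are pairwise distinct — OK.
5. gcd(3, 2) = 1 — OK.
6. j=2, h=3, m=6; 1 of them equals 6 — OK.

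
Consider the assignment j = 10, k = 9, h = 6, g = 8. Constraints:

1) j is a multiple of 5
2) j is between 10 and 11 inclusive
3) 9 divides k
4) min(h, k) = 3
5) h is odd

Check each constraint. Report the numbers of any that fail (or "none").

1) 10 / 5 = 2, so 5 divides 10 — OK.
2) j = 10 lies in [10, 11] — OK.
3) 9 / 9 = 1, so 9 divides 9 — OK.
4) min(6, 9) = 6, not 3 — violated.
5) h = 6 is even — violated.

Constraints 4 and 5 are violated.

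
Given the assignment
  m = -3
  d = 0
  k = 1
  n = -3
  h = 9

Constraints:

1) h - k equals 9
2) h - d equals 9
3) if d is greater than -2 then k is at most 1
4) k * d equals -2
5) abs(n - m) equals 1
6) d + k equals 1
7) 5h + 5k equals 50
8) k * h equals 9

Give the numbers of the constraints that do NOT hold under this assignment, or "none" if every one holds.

The assignment fails constraints 1, 4, and 5.

1) h - k = 9 - 1 = 8, not 9 — does not hold.
2) h - d = 9 - 0 = 9 — holds.
3) d = 0 > -2, so we need k ≤ 1; k = 1 ≤ 1 — holds.
4) k * d = 1 * 0 = 0, not -2 — does not hold.
5) abs(-3 - (-3)) = 0, not 1 — does not hold.
6) d + k = 0 + 1 = 1 — holds.
7) 5h + 5k = 5(9) + 5(1) = 50 — holds.
8) k * h = 1 * 9 = 9 — holds.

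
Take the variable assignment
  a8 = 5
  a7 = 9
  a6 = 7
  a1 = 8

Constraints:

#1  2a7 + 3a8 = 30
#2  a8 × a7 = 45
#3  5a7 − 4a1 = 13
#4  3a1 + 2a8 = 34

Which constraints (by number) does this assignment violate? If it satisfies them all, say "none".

No — constraint 1 is not satisfied.

#1 2a7 + 3a8 = 2(9) + 3(5) = 33, not 30 — violated.
#2 a8 × a7 = 5 × 9 = 45 — satisfied.
#3 5a7 − 4a1 = 5(9) − 4(8) = 13 — satisfied.
#4 3a1 + 2a8 = 3(8) + 2(5) = 34 — satisfied.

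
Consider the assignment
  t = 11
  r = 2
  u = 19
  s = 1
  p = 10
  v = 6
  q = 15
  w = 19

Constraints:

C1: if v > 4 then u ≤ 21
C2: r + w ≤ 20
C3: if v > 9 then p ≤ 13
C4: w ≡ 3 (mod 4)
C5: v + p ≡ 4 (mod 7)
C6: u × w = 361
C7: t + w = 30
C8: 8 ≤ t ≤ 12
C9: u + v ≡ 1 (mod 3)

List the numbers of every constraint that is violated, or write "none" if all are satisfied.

C1: v = 6 > 4, so we need u ≤ 21; u = 19 ≤ 21 — holds.
C2: r + w = 2 + 19 = 21; 21 > 20, bound 20 not met — fails.
C3: v = 6, not > 9; antecedent false, conditional vacuously true — holds.
C4: 19 mod 4 = 3 — holds.
C5: v + p = 16; 16 mod 7 = 2, not 4 — fails.
C6: u × w = 19 × 19 = 361 — holds.
C7: t + w = 11 + 19 = 30 — holds.
C8: t = 11 lies in [8, 12] — holds.
C9: u + v = 25; 25 mod 3 = 1 — holds.

No — constraints 2 and 5 are not satisfied.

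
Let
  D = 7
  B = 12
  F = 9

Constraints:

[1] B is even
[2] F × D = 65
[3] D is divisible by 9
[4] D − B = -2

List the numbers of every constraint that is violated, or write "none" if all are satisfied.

[1] B = 12 is even — satisfied.
[2] F × D = 9 × 7 = 63, not 65 — violated.
[3] 7 = 9×0 + 7, so 9 does not divide 7 — violated.
[4] D − B = 7 − 12 = -5, not -2 — violated.

Constraints 2, 3, and 4 are violated.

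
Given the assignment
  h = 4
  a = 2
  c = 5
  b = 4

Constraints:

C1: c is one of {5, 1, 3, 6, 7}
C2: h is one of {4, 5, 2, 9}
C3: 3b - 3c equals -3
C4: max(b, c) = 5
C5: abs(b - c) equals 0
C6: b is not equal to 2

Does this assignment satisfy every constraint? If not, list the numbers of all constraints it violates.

No — constraint 5 is not satisfied.

C1: c = 5 is in {5, 1, 3, 6, 7} — satisfied.
C2: h = 4 is in {4, 5, 2, 9} — satisfied.
C3: 3b - 3c = 3(4) - 3(5) = -3 — satisfied.
C4: max(4, 5) = 5 — satisfied.
C5: abs(4 - 5) = 1, not 0 — violated.
C6: b = 4, and 4 ≠ 2 — satisfied.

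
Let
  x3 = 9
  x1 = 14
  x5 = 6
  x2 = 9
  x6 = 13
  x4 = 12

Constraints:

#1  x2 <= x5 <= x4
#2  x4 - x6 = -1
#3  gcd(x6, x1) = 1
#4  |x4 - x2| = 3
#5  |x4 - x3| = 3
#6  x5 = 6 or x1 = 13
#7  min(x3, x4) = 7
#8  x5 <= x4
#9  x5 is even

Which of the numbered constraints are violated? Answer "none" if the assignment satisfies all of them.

Constraints 1 and 7 do not hold.

#1 values 9, 6, 12; x2 = 9 is not <= x5 = 6 — fails.
#2 x4 - x6 = 12 - 13 = -1 — holds.
#3 gcd(13, 14) = 1 — holds.
#4 |12 - 9| = 3 — holds.
#5 |12 - 9| = 3 — holds.
#6 x5 = 6 = 6 (first disjunct) — holds.
#7 min(9, 12) = 9, not 7 — fails.
#8 x5 = 6, x4 = 12; 6 ≤ 12 — holds.
#9 x5 = 6 is even — holds.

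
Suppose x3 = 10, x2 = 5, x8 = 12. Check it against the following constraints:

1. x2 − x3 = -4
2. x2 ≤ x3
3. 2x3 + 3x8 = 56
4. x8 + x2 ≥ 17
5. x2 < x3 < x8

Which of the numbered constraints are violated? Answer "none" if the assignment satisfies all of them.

1. x2 − x3 = 5 − 10 = -5, not -4 — violated.
2. x2 = 5, x3 = 10; 5 ≤ 10 — OK.
3. 2x3 + 3x8 = 2(10) + 3(12) = 56 — OK.
4. x8 + x2 = 12 + 5 = 17; 17 ≥ 17 — OK.
5. values 5 < 10 < 12 — OK.

Violated: 1.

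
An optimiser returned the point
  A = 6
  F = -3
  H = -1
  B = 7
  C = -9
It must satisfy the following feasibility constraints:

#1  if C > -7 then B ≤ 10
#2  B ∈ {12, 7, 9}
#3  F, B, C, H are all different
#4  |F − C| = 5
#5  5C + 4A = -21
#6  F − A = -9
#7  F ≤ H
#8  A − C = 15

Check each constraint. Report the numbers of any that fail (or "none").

#1 C = -9, not > -7; antecedent false, conditional vacuously true  yes
#2 B = 7 is in {12, 7, 9}  yes
#3 values -3, 7, -9, -1 are pairwise distinct  yes
#4 |-3 − (-9)| = 6, not 5  no
#5 5C + 4A = 5(-9) + 4(6) = -21  yes
#6 F − A = -3 − 6 = -9  yes
#7 F = -3, H = -1; -3 ≤ -1  yes
#8 A − C = 6 − (-9) = 15  yes

The assignment fails constraint 4.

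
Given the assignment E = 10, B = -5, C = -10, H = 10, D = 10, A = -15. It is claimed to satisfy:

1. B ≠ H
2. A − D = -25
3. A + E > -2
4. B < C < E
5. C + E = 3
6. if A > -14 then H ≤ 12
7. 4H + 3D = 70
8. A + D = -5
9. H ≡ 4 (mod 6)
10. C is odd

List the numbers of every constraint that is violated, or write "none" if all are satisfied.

The assignment fails constraints 3, 4, 5, and 10.

1. B = -5, H = 10; distinct — satisfied.
2. A − D = -15 − 10 = -25 — satisfied.
3. A + E = -15 + 10 = -5; -5 ≤ -2, bound -2 not met — violated.
4. values -5, -10, 10; B = -5 is not < C = -10 — violated.
5. C + E = -10 + 10 = 0, not 3 — violated.
6. A = -15, not > -14; antecedent false, conditional vacuously true — satisfied.
7. 4H + 3D = 4(10) + 3(10) = 70 — satisfied.
8. A + D = -15 + 10 = -5 — satisfied.
9. 10 mod 6 = 4 — satisfied.
10. C = -10 is even — violated.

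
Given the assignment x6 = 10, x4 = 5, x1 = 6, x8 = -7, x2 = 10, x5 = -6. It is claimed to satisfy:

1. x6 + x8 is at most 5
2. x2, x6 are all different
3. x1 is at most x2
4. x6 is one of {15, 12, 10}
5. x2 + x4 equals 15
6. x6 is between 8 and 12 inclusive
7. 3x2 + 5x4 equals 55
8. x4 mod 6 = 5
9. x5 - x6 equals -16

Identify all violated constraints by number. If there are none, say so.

1. x6 + x8 = 10 + (-7) = 3; 3 ≤ 5 — OK.
2. x2 = x6 = 10, not all different — violated.
3. x1 = 6, x2 = 10; 6 ≤ 10 — OK.
4. x6 = 10 is in {15, 12, 10} — OK.
5. x2 + x4 = 10 + 5 = 15 — OK.
6. x6 = 10 lies in [8, 12] — OK.
7. 3x2 + 5x4 = 3(10) + 5(5) = 55 — OK.
8. 5 mod 6 = 5 — OK.
9. x5 - x6 = -6 - 10 = -16 — OK.

No — constraint 2 is not satisfied.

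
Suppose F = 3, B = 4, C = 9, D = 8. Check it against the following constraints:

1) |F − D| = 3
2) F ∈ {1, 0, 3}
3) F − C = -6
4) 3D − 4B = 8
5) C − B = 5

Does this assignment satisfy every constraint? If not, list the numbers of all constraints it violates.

1) |3 − 8| = 5, not 3 — does not hold.
2) F = 3 is in {1, 0, 3} — holds.
3) F − C = 3 − 9 = -6 — holds.
4) 3D − 4B = 3(8) − 4(4) = 8 — holds.
5) C − B = 9 − 4 = 5 — holds.

Violated: 1.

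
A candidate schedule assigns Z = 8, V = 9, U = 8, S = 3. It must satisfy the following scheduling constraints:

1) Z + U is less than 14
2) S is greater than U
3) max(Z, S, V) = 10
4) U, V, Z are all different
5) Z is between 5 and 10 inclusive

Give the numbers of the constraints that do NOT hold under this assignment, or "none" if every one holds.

Constraints 1, 2, 3, and 4 do not hold.

1) Z + U = 8 + 8 = 16; 16 ≥ 14, bound 14 not met  FAIL
2) S = 3, U = 8; 3 ≤ 8 (want >)  FAIL
3) max(8, 3, 9) = 9, not 10  FAIL
4) U = Z = 8, not all different  FAIL
5) Z = 8 lies in [5, 10]  OK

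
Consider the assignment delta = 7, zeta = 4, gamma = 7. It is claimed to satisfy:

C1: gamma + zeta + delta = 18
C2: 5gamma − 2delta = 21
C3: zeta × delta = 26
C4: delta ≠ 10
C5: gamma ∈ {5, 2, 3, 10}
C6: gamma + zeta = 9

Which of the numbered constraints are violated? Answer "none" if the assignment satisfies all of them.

Constraints 3, 5, and 6 are violated.

C1: gamma + zeta + delta = 7 + 4 + 7 = 18 — satisfied.
C2: 5gamma − 2delta = 5(7) − 2(7) = 21 — satisfied.
C3: zeta × delta = 4 × 7 = 28, not 26 — violated.
C4: delta = 7, and 7 ≠ 10 — satisfied.
C5: gamma = 7 is not in {5, 2, 3, 10} — violated.
C6: gamma + zeta = 7 + 4 = 11, not 9 — violated.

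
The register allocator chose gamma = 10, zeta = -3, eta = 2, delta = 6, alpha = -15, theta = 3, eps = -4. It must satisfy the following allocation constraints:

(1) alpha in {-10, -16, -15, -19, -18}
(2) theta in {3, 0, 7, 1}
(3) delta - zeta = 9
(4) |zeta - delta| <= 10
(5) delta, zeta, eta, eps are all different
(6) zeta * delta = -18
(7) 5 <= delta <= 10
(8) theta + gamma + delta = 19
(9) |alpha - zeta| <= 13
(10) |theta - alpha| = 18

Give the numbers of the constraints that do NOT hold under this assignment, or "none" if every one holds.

(1) alpha = -15 is in {-10, -16, -15, -19, -18}  ✓
(2) theta = 3 is in {3, 0, 7, 1}  ✓
(3) delta - zeta = 6 - (-3) = 9  ✓
(4) |-3 - 6| = 9; 9 ≤ 10  ✓
(5) values 6, -3, 2, -4 are pairwise distinct  ✓
(6) zeta * delta = -3 * 6 = -18  ✓
(7) delta = 6 lies in [5, 10]  ✓
(8) theta + gamma + delta = 3 + 10 + 6 = 19  ✓
(9) |-15 - (-3)| = 12; 12 ≤ 13  ✓
(10) |3 - (-15)| = 18  ✓

None — every constraint holds.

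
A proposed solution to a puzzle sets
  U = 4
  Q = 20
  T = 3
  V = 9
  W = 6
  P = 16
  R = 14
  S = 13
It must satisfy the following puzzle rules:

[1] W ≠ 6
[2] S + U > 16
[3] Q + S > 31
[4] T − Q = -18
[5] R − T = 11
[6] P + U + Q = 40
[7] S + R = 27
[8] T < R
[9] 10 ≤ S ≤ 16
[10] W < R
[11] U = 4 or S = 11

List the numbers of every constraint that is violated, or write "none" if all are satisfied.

[1] W = 6, but 6 is required to differ  ✗
[2] S + U = 13 + 4 = 17; 17 > 16  ✓
[3] Q + S = 20 + 13 = 33; 33 > 31  ✓
[4] T − Q = 3 − 20 = -17, not -18  ✗
[5] R − T = 14 − 3 = 11  ✓
[6] P + U + Q = 16 + 4 + 20 = 40  ✓
[7] S + R = 13 + 14 = 27  ✓
[8] T = 3, R = 14; 3 < 14  ✓
[9] S = 13 lies in [10, 16]  ✓
[10] W = 6, R = 14; 6 < 14  ✓
[11] U = 4 = 4 (first disjunct)  ✓

No — constraints 1, 4 are not satisfied.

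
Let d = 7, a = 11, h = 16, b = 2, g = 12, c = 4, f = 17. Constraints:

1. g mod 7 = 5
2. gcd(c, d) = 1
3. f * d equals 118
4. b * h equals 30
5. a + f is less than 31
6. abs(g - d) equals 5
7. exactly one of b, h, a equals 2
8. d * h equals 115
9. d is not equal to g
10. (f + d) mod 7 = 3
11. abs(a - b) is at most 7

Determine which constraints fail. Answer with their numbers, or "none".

Constraints 3, 4, 8, 11 are violated.

1. 12 mod 7 = 5  holds
2. gcd(4, 7) = 1  holds
3. f * d = 17 * 7 = 119, not 118  fails
4. b * h = 2 * 16 = 32, not 30  fails
5. a + f = 11 + 17 = 28; 28 < 31  holds
6. abs(12 - 7) = 5  holds
7. b=2, h=16, a=11; 1 of them equals 2  holds
8. d * h = 7 * 16 = 112, not 115  fails
9. d = 7, g = 12; distinct  holds
10. f + d = 24; 24 mod 7 = 3  holds
11. abs(11 - 2) = 9; 9 > 7, exceeds bound 7  fails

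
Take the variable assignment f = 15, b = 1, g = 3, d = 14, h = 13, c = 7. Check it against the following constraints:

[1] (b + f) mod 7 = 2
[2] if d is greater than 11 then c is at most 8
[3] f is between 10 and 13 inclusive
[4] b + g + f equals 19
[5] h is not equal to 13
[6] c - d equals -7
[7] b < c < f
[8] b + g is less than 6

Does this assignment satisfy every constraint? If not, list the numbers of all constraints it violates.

Violated: 3, 5.

[1] b + f = 16; 16 mod 7 = 2 — holds.
[2] d = 14 > 11, so we need c ≤ 8; c = 7 ≤ 8 — holds.
[3] f = 15 is outside [10, 13] — does not hold.
[4] b + g + f = 1 + 3 + 15 = 19 — holds.
[5] h = 13, but 13 is required to differ — does not hold.
[6] c - d = 7 - 14 = -7 — holds.
[7] values 1 < 7 < 15 — holds.
[8] b + g = 1 + 3 = 4; 4 < 6 — holds.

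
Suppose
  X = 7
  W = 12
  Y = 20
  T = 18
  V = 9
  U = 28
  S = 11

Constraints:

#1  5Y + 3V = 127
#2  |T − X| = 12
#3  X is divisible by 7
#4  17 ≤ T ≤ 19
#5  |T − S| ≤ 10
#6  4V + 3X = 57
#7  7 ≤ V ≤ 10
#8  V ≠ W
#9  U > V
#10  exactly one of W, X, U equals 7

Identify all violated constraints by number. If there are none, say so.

No — constraint 2 is not satisfied.

#1 5Y + 3V = 5(20) + 3(9) = 127 — satisfied.
#2 |18 − 7| = 11, not 12 — violated.
#3 7 / 7 = 1, so 7 divides 7 — satisfied.
#4 T = 18 lies in [17, 19] — satisfied.
#5 |18 − 11| = 7; 7 ≤ 10 — satisfied.
#6 4V + 3X = 4(9) + 3(7) = 57 — satisfied.
#7 V = 9 lies in [7, 10] — satisfied.
#8 V = 9, W = 12; distinct — satisfied.
#9 U = 28, V = 9; 28 > 9 — satisfied.
#10 W=12, X=7, U=28; 1 of them equals 7 — satisfied.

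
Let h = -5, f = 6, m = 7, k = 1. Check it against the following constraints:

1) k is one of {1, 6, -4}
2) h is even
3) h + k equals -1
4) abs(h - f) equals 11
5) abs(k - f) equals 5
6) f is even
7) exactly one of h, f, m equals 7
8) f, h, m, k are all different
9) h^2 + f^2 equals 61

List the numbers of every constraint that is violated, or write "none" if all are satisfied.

1) k = 1 is in {1, 6, -4} — holds.
2) h = -5 is odd — does not hold.
3) h + k = -5 + 1 = -4, not -1 — does not hold.
4) abs(-5 - 6) = 11 — holds.
5) abs(1 - 6) = 5 — holds.
6) f = 6 is even — holds.
7) h=-5, f=6, m=7; 1 of them equals 7 — holds.
8) values 6, -5, 7, 1 are pairwise distinct — holds.
9) h^2 + f^2 = (-5)^2 + 6^2 = 25 + 36 = 61 — holds.

Constraints 2, 3 are violated.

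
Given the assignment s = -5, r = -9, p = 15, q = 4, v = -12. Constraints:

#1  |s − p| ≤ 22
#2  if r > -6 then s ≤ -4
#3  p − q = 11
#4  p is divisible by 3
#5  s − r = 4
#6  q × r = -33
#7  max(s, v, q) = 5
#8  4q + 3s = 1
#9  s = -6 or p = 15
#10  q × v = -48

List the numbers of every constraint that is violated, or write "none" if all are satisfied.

Constraints 6, 7 do not hold.

#1 |-5 − 15| = 20; 20 ≤ 22 — satisfied.
#2 r = -9, not > -6; antecedent false, conditional vacuously true — satisfied.
#3 p − q = 15 − 4 = 11 — satisfied.
#4 15 / 3 = 5, so 3 divides 15 — satisfied.
#5 s − r = -5 − (-9) = 4 — satisfied.
#6 q × r = 4 × (-9) = -36, not -33 — violated.
#7 max(-5, -12, 4) = 4, not 5 — violated.
#8 4q + 3s = 4(4) + 3(-5) = 1 — satisfied.
#9 s = -5 ≠ -6, but p = 15 = 15 (second disjunct) — satisfied.
#10 q × v = 4 × (-12) = -48 — satisfied.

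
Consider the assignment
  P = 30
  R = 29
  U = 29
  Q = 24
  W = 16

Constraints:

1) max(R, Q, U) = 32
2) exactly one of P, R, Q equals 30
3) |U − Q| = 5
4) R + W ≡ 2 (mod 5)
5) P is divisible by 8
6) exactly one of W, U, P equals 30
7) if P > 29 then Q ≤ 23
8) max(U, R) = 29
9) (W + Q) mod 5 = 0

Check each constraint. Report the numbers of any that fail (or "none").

1) max(29, 24, 29) = 29, not 32  FAIL
2) P=30, R=29, Q=24; 1 of them equals 30  OK
3) |29 − 24| = 5  OK
4) R + W = 45; 45 mod 5 = 0, not 2  FAIL
5) 30 = 8×3 + 6, so 8 does not divide 30  FAIL
6) W=16, U=29, P=30; 1 of them equals 30  OK
7) P = 30 > 29, so we need Q ≤ 23; but Q = 24 > 23  FAIL
8) max(29, 29) = 29  OK
9) W + Q = 40; 40 mod 5 = 0  OK

Violated: 1, 4, 5, and 7.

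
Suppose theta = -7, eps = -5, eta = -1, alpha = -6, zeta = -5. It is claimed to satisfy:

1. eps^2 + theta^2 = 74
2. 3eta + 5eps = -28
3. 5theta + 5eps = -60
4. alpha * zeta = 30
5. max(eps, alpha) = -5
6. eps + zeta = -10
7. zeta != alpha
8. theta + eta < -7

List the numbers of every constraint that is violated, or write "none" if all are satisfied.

1. eps^2 + theta^2 = (-5)^2 + (-7)^2 = 25 + 49 = 74 — holds.
2. 3eta + 5eps = 3(-1) + 5(-5) = -28 — holds.
3. 5theta + 5eps = 5(-7) + 5(-5) = -60 — holds.
4. alpha * zeta = -6 * (-5) = 30 — holds.
5. max(-5, -6) = -5 — holds.
6. eps + zeta = -5 + (-5) = -10 — holds.
7. zeta = -5, alpha = -6; distinct — holds.
8. theta + eta = -7 + (-1) = -8; -8 < -7 — holds.

Yes — all constraints hold.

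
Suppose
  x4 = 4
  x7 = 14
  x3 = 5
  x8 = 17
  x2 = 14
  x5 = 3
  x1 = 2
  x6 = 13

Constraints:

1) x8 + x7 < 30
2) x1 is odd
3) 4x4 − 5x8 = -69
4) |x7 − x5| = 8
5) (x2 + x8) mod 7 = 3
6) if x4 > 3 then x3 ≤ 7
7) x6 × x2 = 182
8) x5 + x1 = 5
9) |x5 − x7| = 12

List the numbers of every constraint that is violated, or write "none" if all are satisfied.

1) x8 + x7 = 17 + 14 = 31; 31 ≥ 30, bound 30 not met — violated.
2) x1 = 2 is even — violated.
3) 4x4 − 5x8 = 4(4) − 5(17) = -69 — OK.
4) |14 − 3| = 11, not 8 — violated.
5) x2 + x8 = 31; 31 mod 7 = 3 — OK.
6) x4 = 4 > 3, so we need x3 ≤ 7; x3 = 5 ≤ 7 — OK.
7) x6 × x2 = 13 × 14 = 182 — OK.
8) x5 + x1 = 3 + 2 = 5 — OK.
9) |3 − 14| = 11, not 12 — violated.

Violated: 1, 2, 4, 9.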